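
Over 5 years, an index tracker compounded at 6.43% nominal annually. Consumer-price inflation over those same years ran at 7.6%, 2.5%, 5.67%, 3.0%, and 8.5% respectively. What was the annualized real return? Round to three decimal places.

Cumulative inflation factor: 1.076 × 1.025 × 1.0567 × 1.030 × 1.085 ≈ 1.30243.
Nominal growth factor: 1.36559. Real growth factor = 1.36559 / 1.30243 ≈ 1.04849.
Annualized: 1.04849^(1/5) − 1 ≈ 0.00952.

0.952%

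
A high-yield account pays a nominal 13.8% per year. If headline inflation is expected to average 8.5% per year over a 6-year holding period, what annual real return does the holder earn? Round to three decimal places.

4.885%

With constant rates the annual real return is the same each year: (1+13.8%)/(1+8.5%) − 1 = 0.04885.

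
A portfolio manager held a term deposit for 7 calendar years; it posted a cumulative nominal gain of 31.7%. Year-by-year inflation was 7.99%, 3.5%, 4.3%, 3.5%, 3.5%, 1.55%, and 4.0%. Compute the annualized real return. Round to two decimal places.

Cumulative inflation factor: 1.0799 × 1.035 × 1.043 × 1.035 × 1.035 × 1.0155 × 1.040 ≈ 1.31887.
Nominal growth factor: 1.31700. Real growth factor = 1.31700 / 1.31887 ≈ 0.99858.
Annualized: 0.99858^(1/7) − 1 ≈ -0.00020.

-0.02%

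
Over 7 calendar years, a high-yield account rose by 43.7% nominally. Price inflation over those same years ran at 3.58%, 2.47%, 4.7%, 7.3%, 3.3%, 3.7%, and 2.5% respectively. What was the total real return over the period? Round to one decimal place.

Cumulative inflation factor: 1.0358 × 1.0247 × 1.047 × 1.073 × 1.033 × 1.037 × 1.025 ≈ 1.30925.
Nominal growth factor: 1.43700. Real growth factor = 1.43700 / 1.30925 ≈ 1.09758.
Total real return ≈ 9.7576%.

9.8%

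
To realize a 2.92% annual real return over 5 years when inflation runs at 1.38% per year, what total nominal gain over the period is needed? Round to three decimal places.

23.669%

Required annual nominal rate: (1+2.92%)(1+1.38%) − 1 = 4.340296%.
Cumulative over 5 years: (1 + 0.04340296)^5 − 1 ≈ 0.23669.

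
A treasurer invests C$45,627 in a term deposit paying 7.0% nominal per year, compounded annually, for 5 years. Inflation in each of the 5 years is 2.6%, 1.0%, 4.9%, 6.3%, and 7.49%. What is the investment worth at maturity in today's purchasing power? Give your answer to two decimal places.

C$51,522.30

Nominal value at maturity: C$45,627 × (1 + 7.0%)^5 ≈ C$63,994.23.
Price-level factor over 5 years: 1.026 × 1.010 × 1.049 × 1.063 × 1.0749 ≈ 1.2420685067.
The maturity value deflated by that factor is the answer in today's purchasing power.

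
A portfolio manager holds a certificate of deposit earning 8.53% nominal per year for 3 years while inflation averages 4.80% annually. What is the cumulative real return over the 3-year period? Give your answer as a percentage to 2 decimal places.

11.06%

The annual real rate is (1+8.53%)/(1+4.80%) − 1 = 3.5592%.
Compounded over 3 years: (1 + 0.035592)^3 − 1 ≈ 0.11062.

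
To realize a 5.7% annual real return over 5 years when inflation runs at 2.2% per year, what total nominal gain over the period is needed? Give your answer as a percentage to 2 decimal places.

Required annual nominal rate: (1+5.7%)(1+2.2%) − 1 = 8.0254%.
Cumulative over 5 years: (1 + 0.080254)^5 − 1 ≈ 0.47106.

47.11%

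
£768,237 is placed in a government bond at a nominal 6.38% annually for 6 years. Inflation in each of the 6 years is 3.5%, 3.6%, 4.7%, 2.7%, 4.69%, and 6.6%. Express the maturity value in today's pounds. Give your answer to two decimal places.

Nominal value at maturity: £768,237 × (1 + 6.38%)^6 ≈ £1,113,410.05.
Price-level factor over 6 years: 1.035 × 1.036 × 1.047 × 1.027 × 1.0469 × 1.066 ≈ 1.2867069151.
Dividing the nominal maturity value by the price-level factor gives the value in today's money.

£865,317.53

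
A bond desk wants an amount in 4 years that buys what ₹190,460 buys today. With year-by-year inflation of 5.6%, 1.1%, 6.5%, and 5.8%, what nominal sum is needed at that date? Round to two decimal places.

₹229,115.32

Cumulative price-level factor: 1.056 × 1.011 × 1.065 × 1.058 ≈ 1.2029576803.
Multiplying ₹190,460 by the price-level factor gives the future nominal sum.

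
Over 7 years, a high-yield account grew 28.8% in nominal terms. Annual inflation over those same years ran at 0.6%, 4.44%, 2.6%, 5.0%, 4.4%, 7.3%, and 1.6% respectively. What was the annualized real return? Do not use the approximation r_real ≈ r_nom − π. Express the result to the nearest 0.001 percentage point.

-0.003%

Cumulative inflation factor: 1.006 × 1.0444 × 1.026 × 1.050 × 1.044 × 1.073 × 1.016 ≈ 1.28824.
Nominal growth factor: 1.28800. Real growth factor = 1.28800 / 1.28824 ≈ 0.99982.
Annualized: 0.99982^(1/7) − 1 ≈ -0.00003.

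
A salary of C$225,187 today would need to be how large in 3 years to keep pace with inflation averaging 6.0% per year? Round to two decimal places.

C$268,201.32

Cumulative price-level factor: (1+6.0%)^3 = 1.191016.
Multiplying C$225,187 by the price-level factor gives the future nominal sum.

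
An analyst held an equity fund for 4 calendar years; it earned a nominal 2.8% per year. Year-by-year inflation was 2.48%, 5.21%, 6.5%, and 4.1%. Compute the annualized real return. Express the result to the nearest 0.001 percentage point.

-1.685%

Cumulative inflation factor: 1.0248 × 1.0521 × 1.065 × 1.041 ≈ 1.19535.
Nominal growth factor: 1.11679. Real growth factor = 1.11679 / 1.19535 ≈ 0.93428.
Annualized: 0.93428^(1/4) − 1 ≈ -0.01685.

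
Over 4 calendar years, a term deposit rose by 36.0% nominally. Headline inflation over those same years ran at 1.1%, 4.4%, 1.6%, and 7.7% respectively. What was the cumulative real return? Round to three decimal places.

17.755%

Cumulative inflation factor: 1.011 × 1.044 × 1.016 × 1.077 ≈ 1.15494.
Nominal growth factor: 1.36000. Real growth factor = 1.36000 / 1.15494 ≈ 1.17755.
Total real return ≈ 17.7546%.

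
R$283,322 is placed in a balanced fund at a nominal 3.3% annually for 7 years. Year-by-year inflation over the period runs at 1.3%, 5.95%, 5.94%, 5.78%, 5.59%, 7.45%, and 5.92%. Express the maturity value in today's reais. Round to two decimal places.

R$246,037.57

Nominal value at maturity: R$283,322 × (1 + 3.3%)^7 ≈ R$355,617.03.
Price-level factor over 7 years: 1.013 × 1.0595 × 1.0594 × 1.0578 × 1.0559 × 1.0745 × 1.0592 ≈ 1.4453769331.
The maturity value deflated by that factor is the answer in today's purchasing power.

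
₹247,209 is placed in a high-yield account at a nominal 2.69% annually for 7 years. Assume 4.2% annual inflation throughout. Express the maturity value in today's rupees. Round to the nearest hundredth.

Nominal value at maturity: ₹247,209 × (1 + 2.69%)^7 ≈ ₹297,688.02.
Price-level factor over 7 years: (1 + 4.2%)^7 ≈ 1.3337487725.
Dividing the nominal maturity value by the price-level factor gives the value in today's money.

₹223,196.47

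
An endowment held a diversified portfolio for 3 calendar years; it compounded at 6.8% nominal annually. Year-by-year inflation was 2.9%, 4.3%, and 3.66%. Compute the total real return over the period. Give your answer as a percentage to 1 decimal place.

Cumulative inflation factor: 1.029 × 1.043 × 1.0366 ≈ 1.11253.
Nominal growth factor: 1.21819. Real growth factor = 1.21819 / 1.11253 ≈ 1.09497.
Total real return ≈ 9.4972%.

9.5%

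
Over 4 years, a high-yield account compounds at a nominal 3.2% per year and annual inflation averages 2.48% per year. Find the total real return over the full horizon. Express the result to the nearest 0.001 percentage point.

2.840%

The annual real rate is (1+3.2%)/(1+2.48%) − 1 = 0.7026%.
Compounded over 4 years: (1 + 0.007026)^4 − 1 ≈ 0.02840.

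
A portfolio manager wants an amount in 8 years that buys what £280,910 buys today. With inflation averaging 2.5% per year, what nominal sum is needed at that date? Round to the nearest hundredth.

£342,261.56

Cumulative price-level factor: (1+2.5%)^8 ≈ 1.2184028975.
Multiplying £280,910 by the price-level factor gives the future nominal sum.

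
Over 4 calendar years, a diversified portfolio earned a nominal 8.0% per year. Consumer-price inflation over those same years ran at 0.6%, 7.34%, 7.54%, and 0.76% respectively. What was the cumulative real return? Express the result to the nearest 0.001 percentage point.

Cumulative inflation factor: 1.006 × 1.0734 × 1.0754 × 1.0076 ≈ 1.17009.
Nominal growth factor: 1.36049. Real growth factor = 1.36049 / 1.17009 ≈ 1.16273.
Total real return ≈ 16.2726%.

16.273%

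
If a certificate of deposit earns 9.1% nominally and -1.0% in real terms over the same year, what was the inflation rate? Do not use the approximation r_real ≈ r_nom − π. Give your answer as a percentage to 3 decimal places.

From (1+r_nom) = (1+r_real)(1+π), we get 1+π = (1 + 9.1%)/(1 − 1.0%) = 1.091/0.990 ≈ 1.10202.
So π ≈ 10.2020%.

10.202%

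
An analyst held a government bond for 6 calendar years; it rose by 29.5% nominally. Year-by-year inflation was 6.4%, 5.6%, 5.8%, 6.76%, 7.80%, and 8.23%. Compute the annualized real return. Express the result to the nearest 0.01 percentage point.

Cumulative inflation factor: 1.064 × 1.056 × 1.058 × 1.0676 × 1.0780 × 1.0823 ≈ 1.48070.
Nominal growth factor: 1.29500. Real growth factor = 1.29500 / 1.48070 ≈ 0.87459.
Annualized: 0.87459^(1/6) − 1 ≈ -0.02209.

-2.21%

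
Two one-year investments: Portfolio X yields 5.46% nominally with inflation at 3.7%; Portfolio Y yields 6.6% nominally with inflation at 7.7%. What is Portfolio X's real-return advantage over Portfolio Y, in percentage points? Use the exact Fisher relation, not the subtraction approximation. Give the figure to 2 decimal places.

Portfolio X real return: 1.0546/1.037 − 1 = 1.697%.
Portfolio Y real return: 1.066/1.077 − 1 = -1.021%.
Difference: 1.697 − (-1.021) = 2.718 pp.

2.72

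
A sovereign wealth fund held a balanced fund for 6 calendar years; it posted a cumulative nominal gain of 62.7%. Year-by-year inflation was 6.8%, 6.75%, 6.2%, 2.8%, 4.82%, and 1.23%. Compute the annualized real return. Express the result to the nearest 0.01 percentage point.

3.54%

Cumulative inflation factor: 1.068 × 1.0675 × 1.062 × 1.028 × 1.0482 × 1.0123 ≈ 1.32072.
Nominal growth factor: 1.62700. Real growth factor = 1.62700 / 1.32072 ≈ 1.23191.
Annualized: 1.23191^(1/6) − 1 ≈ 0.03537.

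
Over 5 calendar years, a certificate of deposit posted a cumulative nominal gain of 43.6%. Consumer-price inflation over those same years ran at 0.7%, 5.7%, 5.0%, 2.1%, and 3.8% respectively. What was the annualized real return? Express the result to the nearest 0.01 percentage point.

Cumulative inflation factor: 1.007 × 1.057 × 1.050 × 1.021 × 1.038 ≈ 1.18445.
Nominal growth factor: 1.43600. Real growth factor = 1.43600 / 1.18445 ≈ 1.21238.
Annualized: 1.21238^(1/5) − 1 ≈ 0.03927.

3.93%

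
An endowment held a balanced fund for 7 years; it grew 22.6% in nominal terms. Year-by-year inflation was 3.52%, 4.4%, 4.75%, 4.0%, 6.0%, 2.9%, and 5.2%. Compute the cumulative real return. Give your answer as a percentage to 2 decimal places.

Cumulative inflation factor: 1.0352 × 1.044 × 1.0475 × 1.040 × 1.060 × 1.029 × 1.052 ≈ 1.35098.
Nominal growth factor: 1.22600. Real growth factor = 1.22600 / 1.35098 ≈ 0.90749.
Total real return ≈ -9.2511%.

-9.25%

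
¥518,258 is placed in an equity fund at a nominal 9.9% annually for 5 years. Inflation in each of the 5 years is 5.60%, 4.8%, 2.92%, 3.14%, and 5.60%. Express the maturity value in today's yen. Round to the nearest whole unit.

Nominal value at maturity: ¥518,258 × (1 + 9.9%)^5 ≈ ¥830,873.
Price-level factor over 5 years: 1.0560 × 1.048 × 1.0292 × 1.0314 × 1.0560 ≈ 1.2405550005.
The maturity value deflated by that factor is the answer in today's purchasing power.

¥669,759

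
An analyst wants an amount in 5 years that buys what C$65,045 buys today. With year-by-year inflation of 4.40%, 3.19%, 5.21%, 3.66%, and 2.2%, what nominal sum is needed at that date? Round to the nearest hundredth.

Cumulative price-level factor: 1.0440 × 1.0319 × 1.0521 × 1.0366 × 1.022 ≈ 1.2007628198.
The nominal amount required is C$65,045 scaled up by that factor.

C$78,103.62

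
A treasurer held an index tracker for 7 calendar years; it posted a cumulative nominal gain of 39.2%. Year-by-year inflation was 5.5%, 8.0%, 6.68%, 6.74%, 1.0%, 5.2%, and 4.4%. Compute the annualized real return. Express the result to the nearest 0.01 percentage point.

-0.48%

Cumulative inflation factor: 1.055 × 1.080 × 1.0668 × 1.0674 × 1.010 × 1.052 × 1.044 ≈ 1.43921.
Nominal growth factor: 1.39200. Real growth factor = 1.39200 / 1.43921 ≈ 0.96720.
Annualized: 0.96720^(1/7) − 1 ≈ -0.00475.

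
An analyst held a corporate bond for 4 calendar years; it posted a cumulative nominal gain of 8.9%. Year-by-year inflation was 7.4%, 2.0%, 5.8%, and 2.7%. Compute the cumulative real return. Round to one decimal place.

-8.5%

Cumulative inflation factor: 1.074 × 1.020 × 1.058 × 1.027 ≈ 1.19031.
Nominal growth factor: 1.08900. Real growth factor = 1.08900 / 1.19031 ≈ 0.91489.
Total real return ≈ -8.5113%.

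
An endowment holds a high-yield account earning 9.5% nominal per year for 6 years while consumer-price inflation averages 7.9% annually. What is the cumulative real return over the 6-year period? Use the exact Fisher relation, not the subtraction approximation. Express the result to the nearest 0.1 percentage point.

9.2%

The annual real rate is (1+9.5%)/(1+7.9%) − 1 = 1.4829%.
Compounded over 6 years: (1 + 0.014829)^6 − 1 ≈ 0.09234.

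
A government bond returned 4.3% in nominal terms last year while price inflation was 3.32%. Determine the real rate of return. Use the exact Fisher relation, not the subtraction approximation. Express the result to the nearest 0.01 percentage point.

0.95%

Real return via the Fisher equation: (1 + 4.3%)/(1 + 3.32%) − 1 = 1.043/1.0332 − 1 ≈ 0.00949.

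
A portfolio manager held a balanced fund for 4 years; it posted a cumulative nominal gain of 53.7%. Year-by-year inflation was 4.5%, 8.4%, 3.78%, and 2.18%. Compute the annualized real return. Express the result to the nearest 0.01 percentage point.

Cumulative inflation factor: 1.045 × 1.084 × 1.0378 × 1.0218 ≈ 1.20123.
Nominal growth factor: 1.53700. Real growth factor = 1.53700 / 1.20123 ≈ 1.27952.
Annualized: 1.27952^(1/4) − 1 ≈ 0.06356.

6.36%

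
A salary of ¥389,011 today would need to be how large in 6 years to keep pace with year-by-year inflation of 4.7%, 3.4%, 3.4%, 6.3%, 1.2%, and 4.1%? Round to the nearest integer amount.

¥487,657

Cumulative price-level factor: 1.047 × 1.034 × 1.034 × 1.063 × 1.012 × 1.041 ≈ 1.2535806093.
Multiplying ¥389,011 by the price-level factor gives the future nominal sum.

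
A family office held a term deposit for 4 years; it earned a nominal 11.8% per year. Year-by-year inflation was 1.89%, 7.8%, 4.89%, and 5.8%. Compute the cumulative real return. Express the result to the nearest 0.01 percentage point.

Cumulative inflation factor: 1.0189 × 1.078 × 1.0489 × 1.058 ≈ 1.21891.
Nominal growth factor: 1.56231. Real growth factor = 1.56231 / 1.21891 ≈ 1.28173.
Total real return ≈ 28.1732%.

28.17%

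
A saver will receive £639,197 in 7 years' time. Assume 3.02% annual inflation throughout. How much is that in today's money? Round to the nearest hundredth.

Price-level factor over 7 years: (1 + 3.02%)^7 ≈ 1.2315465127.
Purchasing power today: £639,197 divided by that factor.

£519,019.78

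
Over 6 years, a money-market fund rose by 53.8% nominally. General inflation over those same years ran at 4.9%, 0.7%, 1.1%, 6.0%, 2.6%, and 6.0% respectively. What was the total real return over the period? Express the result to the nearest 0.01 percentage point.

24.92%

Cumulative inflation factor: 1.049 × 1.007 × 1.011 × 1.060 × 1.026 × 1.060 ≈ 1.23116.
Nominal growth factor: 1.53800. Real growth factor = 1.53800 / 1.23116 ≈ 1.24923.
Total real return ≈ 24.9226%.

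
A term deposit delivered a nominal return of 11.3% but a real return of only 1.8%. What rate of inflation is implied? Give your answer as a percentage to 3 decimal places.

9.332%

From (1+r_nom) = (1+r_real)(1+π), we get 1+π = (1 + 11.3%)/(1 + 1.8%) = 1.113/1.018 ≈ 1.09332.
So π ≈ 9.3320%.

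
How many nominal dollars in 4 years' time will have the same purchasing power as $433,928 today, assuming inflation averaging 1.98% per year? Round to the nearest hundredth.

Cumulative price-level factor: (1+1.98%)^4 ≈ 1.0815834433.
Multiplying $433,928 by the price-level factor gives the future nominal sum.

$469,329.34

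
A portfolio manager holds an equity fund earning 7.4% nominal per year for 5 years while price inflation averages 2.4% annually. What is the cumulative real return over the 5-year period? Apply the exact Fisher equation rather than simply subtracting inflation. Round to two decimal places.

The annual real rate is (1+7.4%)/(1+2.4%) − 1 = 4.8828%.
Compounded over 5 years: (1 + 0.048828)^5 − 1 ≈ 0.26918.

26.92%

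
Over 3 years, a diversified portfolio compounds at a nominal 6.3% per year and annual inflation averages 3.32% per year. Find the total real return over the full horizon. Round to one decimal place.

8.9%

The annual real rate is (1+6.3%)/(1+3.32%) − 1 = 2.8842%.
Compounded over 3 years: (1 + 0.028842)^3 − 1 ≈ 0.08905.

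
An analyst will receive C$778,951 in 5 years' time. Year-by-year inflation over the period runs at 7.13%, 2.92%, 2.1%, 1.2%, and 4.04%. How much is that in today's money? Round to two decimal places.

C$657,192.59

Price-level factor over 5 years: 1.0713 × 1.0292 × 1.021 × 1.012 × 1.0404 ≈ 1.1852705140.
Purchasing power today: C$778,951 divided by that factor.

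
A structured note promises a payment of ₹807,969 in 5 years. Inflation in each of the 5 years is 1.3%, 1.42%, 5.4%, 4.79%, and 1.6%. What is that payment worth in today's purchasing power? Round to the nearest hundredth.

₹700,821.61

Price-level factor over 5 years: 1.013 × 1.0142 × 1.054 × 1.0479 × 1.016 ≈ 1.1528882441.
Purchasing power today: ₹807,969 divided by that factor.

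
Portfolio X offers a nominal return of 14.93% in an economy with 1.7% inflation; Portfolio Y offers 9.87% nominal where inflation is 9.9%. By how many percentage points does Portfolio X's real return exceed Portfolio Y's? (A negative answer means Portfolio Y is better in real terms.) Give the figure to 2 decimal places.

Portfolio X real return: 1.1493/1.017 − 1 = 13.009%.
Portfolio Y real return: 1.0987/1.099 − 1 = -0.027%.
Difference: 13.009 − (-0.027) = 13.036 pp.

13.04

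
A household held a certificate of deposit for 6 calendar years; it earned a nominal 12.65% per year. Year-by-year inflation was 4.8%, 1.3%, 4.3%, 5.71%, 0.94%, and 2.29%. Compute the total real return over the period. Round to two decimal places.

69.09%

Cumulative inflation factor: 1.048 × 1.013 × 1.043 × 1.0571 × 1.0094 × 1.0229 ≈ 1.20856.
Nominal growth factor: 2.04356. Real growth factor = 2.04356 / 1.20856 ≈ 1.69091.
Total real return ≈ 69.0906%.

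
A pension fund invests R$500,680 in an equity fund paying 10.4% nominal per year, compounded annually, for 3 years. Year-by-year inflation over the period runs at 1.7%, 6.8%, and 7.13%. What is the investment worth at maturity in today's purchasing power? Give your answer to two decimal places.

Nominal value at maturity: R$500,680 × (1 + 10.4%)^3 ≈ R$673,701.42.
Price-level factor over 3 years: 1.017 × 1.068 × 1.0713 = 1.1635989228.
Dividing the nominal maturity value by the price-level factor gives the value in today's money.

R$578,980.79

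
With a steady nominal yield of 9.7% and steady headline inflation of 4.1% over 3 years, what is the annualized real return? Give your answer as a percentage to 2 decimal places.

With constant rates the annual real return is the same each year: (1+9.7%)/(1+4.1%) − 1 = 0.05379.

5.38%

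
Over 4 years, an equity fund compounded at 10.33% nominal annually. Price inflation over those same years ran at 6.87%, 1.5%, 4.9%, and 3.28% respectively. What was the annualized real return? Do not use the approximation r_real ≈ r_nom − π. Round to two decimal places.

Cumulative inflation factor: 1.0687 × 1.015 × 1.049 × 1.0328 ≈ 1.17520.
Nominal growth factor: 1.48175. Real growth factor = 1.48175 / 1.17520 ≈ 1.26084.
Annualized: 1.26084^(1/4) − 1 ≈ 0.05966.

5.97%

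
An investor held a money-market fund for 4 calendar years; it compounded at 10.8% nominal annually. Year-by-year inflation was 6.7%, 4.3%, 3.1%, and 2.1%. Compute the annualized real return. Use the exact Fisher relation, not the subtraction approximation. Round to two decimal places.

6.50%

Cumulative inflation factor: 1.067 × 1.043 × 1.031 × 1.021 ≈ 1.17148.
Nominal growth factor: 1.50716. Real growth factor = 1.50716 / 1.17148 ≈ 1.28655.
Annualized: 1.28655^(1/4) − 1 ≈ 0.06502.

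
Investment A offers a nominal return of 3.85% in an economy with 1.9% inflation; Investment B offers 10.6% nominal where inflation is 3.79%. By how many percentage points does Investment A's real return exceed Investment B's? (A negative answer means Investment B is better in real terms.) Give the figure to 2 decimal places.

-4.65

Investment A real return: 1.0385/1.019 − 1 = 1.914%.
Investment B real return: 1.106/1.0379 − 1 = 6.561%.
Difference: 1.914 − 6.561 = -4.647 pp.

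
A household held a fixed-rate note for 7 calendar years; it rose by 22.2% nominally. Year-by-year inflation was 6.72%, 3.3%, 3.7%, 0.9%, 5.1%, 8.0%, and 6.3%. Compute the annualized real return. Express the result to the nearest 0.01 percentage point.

Cumulative inflation factor: 1.0672 × 1.033 × 1.037 × 1.009 × 1.051 × 1.080 × 1.063 ≈ 1.39180.
Nominal growth factor: 1.22200. Real growth factor = 1.22200 / 1.39180 ≈ 0.87800.
Annualized: 0.87800^(1/7) − 1 ≈ -0.01841.

-1.84%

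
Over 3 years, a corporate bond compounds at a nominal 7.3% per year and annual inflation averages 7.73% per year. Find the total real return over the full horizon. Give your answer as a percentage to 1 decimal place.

-1.2%

The annual real rate is (1+7.3%)/(1+7.73%) − 1 = -0.3991%.
Compounded over 3 years: (1 + -0.003991)^3 − 1 ≈ -0.01193.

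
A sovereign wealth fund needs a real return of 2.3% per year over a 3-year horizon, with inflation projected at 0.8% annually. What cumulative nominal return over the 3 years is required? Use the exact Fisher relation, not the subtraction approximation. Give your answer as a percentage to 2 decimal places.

Required annual nominal rate: (1+2.3%)(1+0.8%) − 1 = 3.1184%.
Cumulative over 3 years: (1 + 0.031184)^3 − 1 ≈ 0.09650.

9.65%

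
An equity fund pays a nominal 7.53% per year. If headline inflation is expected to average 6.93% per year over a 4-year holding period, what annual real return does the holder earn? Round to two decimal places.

With constant rates the annual real return is the same each year: (1+7.53%)/(1+6.93%) − 1 = 0.00561.

0.56%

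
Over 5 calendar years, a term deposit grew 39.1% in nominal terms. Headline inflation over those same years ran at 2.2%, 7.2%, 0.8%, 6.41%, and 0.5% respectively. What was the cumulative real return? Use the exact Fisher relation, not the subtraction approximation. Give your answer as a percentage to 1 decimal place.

Cumulative inflation factor: 1.022 × 1.072 × 1.008 × 1.0641 × 1.005 ≈ 1.18101.
Nominal growth factor: 1.39100. Real growth factor = 1.39100 / 1.18101 ≈ 1.17780.
Total real return ≈ 17.7802%.

17.8%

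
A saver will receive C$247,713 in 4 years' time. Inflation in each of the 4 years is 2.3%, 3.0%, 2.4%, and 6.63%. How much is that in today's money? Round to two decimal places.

Price-level factor over 4 years: 1.023 × 1.030 × 1.024 × 1.0663 ≈ 1.1505148385.
Purchasing power today: C$247,713 divided by that factor.

C$215,306.22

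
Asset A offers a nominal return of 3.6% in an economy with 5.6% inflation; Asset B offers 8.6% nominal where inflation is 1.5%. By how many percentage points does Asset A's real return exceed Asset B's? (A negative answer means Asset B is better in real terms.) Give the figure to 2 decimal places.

Asset A real return: 1.036/1.056 − 1 = -1.894%.
Asset B real return: 1.086/1.015 − 1 = 6.995%.
Difference: -1.894 − 6.995 = -8.889 pp.

-8.89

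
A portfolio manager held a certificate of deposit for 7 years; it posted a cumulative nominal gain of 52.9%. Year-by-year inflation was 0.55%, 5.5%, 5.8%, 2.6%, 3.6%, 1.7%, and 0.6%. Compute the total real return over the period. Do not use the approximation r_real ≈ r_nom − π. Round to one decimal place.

25.3%

Cumulative inflation factor: 1.0055 × 1.055 × 1.058 × 1.026 × 1.036 × 1.017 × 1.006 ≈ 1.22052.
Nominal growth factor: 1.52900. Real growth factor = 1.52900 / 1.22052 ≈ 1.25274.
Total real return ≈ 25.2741%.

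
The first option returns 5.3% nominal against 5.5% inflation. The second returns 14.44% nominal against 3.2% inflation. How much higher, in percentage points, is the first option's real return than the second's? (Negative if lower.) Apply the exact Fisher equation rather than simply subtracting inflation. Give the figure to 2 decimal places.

The first option real return: 1.053/1.055 − 1 = -0.190%.
The second real return: 1.1444/1.032 − 1 = 10.891%.
Difference: -0.190 − 10.891 = -11.081 pp.

-11.08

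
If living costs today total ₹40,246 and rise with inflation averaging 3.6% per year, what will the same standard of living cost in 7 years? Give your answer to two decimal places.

₹51,551.46

Cumulative price-level factor: (1+3.6%)^7 ≈ 1.2809090317.
Multiplying ₹40,246 by the price-level factor gives the future nominal sum.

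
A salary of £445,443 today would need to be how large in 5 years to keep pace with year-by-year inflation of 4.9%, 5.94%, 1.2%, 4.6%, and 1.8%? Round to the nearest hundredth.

£533,442.45

Cumulative price-level factor: 1.049 × 1.0594 × 1.012 × 1.046 × 1.018 ≈ 1.1975548993.
Multiplying £445,443 by the price-level factor gives the future nominal sum.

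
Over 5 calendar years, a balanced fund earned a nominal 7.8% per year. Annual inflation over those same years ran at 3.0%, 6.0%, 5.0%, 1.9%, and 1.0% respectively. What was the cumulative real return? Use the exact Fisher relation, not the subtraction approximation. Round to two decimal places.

23.39%

Cumulative inflation factor: 1.030 × 1.060 × 1.050 × 1.019 × 1.010 ≈ 1.17985.
Nominal growth factor: 1.45577. Real growth factor = 1.45577 / 1.17985 ≈ 1.23386.
Total real return ≈ 23.3860%.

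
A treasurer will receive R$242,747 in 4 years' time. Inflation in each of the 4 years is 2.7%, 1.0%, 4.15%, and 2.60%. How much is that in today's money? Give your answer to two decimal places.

R$219,005.70

Price-level factor over 4 years: 1.027 × 1.010 × 1.0415 × 1.0260 ≈ 1.1084049393.
Purchasing power today: R$242,747 divided by that factor.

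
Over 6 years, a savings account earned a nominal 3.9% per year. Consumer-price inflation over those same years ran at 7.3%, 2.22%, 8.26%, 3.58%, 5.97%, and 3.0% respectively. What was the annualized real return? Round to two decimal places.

-1.08%

Cumulative inflation factor: 1.073 × 1.0222 × 1.0826 × 1.0358 × 1.0597 × 1.030 ≈ 1.34245.
Nominal growth factor: 1.25804. Real growth factor = 1.25804 / 1.34245 ≈ 0.93712.
Annualized: 0.93712^(1/6) − 1 ≈ -0.01077.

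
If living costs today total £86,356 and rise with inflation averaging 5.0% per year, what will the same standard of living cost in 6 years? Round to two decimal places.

Cumulative price-level factor: (1+5.0%)^6 ≈ 1.3400956406.
The nominal amount required is £86,356 scaled up by that factor.

£115,725.30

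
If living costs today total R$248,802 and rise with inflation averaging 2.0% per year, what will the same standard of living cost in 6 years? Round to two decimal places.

R$280,191.46

Cumulative price-level factor: (1+2.0%)^6 ≈ 1.1261624193.
Multiplying R$248,802 by the price-level factor gives the future nominal sum.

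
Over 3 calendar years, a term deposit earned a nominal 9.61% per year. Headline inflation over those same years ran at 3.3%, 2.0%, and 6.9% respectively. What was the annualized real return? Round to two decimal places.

Cumulative inflation factor: 1.033 × 1.020 × 1.069 ≈ 1.12636.
Nominal growth factor: 1.31689. Real growth factor = 1.31689 / 1.12636 ≈ 1.16916.
Annualized: 1.16916^(1/3) − 1 ≈ 0.05347.

5.35%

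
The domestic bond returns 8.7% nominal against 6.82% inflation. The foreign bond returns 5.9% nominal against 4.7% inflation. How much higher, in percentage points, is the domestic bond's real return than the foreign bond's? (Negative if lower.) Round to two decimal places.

The domestic bond real return: 1.087/1.0682 − 1 = 1.760%.
The foreign bond real return: 1.059/1.047 − 1 = 1.146%.
Difference: 1.760 − 1.146 = 0.614 pp.

0.61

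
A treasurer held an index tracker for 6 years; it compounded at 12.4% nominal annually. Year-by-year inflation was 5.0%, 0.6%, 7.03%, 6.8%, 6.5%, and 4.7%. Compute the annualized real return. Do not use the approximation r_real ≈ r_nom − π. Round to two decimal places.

Cumulative inflation factor: 1.050 × 1.006 × 1.0703 × 1.068 × 1.065 × 1.047 ≈ 1.34636.
Nominal growth factor: 2.01650. Real growth factor = 2.01650 / 1.34636 ≈ 1.49774.
Annualized: 1.49774^(1/6) − 1 ≈ 0.06964.

6.96%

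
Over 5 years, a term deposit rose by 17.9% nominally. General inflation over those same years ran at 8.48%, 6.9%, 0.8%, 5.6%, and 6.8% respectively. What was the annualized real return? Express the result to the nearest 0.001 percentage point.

Cumulative inflation factor: 1.0848 × 1.069 × 1.008 × 1.056 × 1.068 ≈ 1.31833.
Nominal growth factor: 1.17900. Real growth factor = 1.17900 / 1.31833 ≈ 0.89432.
Annualized: 0.89432^(1/5) − 1 ≈ -0.02209.

-2.209%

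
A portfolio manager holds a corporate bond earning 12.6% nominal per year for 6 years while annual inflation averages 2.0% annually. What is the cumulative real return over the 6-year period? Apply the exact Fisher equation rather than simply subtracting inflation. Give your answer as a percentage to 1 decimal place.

The annual real rate is (1+12.6%)/(1+2.0%) − 1 = 10.3922%.
Compounded over 6 years: (1 + 0.103922)^6 − 1 ≈ 0.80979.

81.0%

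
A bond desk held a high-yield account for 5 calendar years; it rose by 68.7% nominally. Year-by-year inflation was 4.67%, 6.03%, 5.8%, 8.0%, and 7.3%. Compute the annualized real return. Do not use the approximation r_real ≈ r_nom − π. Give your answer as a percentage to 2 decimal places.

Cumulative inflation factor: 1.0467 × 1.0603 × 1.058 × 1.080 × 1.073 ≈ 1.36069.
Nominal growth factor: 1.68700. Real growth factor = 1.68700 / 1.36069 ≈ 1.23981.
Annualized: 1.23981^(1/5) − 1 ≈ 0.04393.

4.39%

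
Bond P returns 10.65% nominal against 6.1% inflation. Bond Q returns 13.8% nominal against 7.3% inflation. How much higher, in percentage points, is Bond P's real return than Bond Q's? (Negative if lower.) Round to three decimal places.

-1.769

Bond P real return: 1.1065/1.061 − 1 = 4.2884%.
Bond Q real return: 1.138/1.073 − 1 = 6.0578%.
Difference: 4.2884 − 6.0578 = -1.7694 pp.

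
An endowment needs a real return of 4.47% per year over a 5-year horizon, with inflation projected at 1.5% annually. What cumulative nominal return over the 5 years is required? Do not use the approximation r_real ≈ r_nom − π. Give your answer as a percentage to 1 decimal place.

34.1%

Required annual nominal rate: (1+4.47%)(1+1.5%) − 1 = 6.03705%.
Cumulative over 5 years: (1 + 0.0603705)^5 − 1 ≈ 0.34057.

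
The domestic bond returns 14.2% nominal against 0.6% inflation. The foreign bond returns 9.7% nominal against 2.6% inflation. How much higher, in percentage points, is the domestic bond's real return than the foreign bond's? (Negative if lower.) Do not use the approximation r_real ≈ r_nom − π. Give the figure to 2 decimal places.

The domestic bond real return: 1.142/1.006 − 1 = 13.519%.
The foreign bond real return: 1.097/1.026 − 1 = 6.920%.
Difference: 13.519 − 6.920 = 6.599 pp.

6.60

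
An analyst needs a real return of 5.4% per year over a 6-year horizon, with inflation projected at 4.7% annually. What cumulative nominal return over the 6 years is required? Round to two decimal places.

80.60%

Required annual nominal rate: (1+5.4%)(1+4.7%) − 1 = 10.3538%.
Cumulative over 6 years: (1 + 0.103538)^6 − 1 ≈ 0.80602.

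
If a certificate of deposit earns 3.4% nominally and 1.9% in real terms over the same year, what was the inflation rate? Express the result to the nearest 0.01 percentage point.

1.47%

From (1+r_nom) = (1+r_real)(1+π), we get 1+π = (1 + 3.4%)/(1 + 1.9%) = 1.034/1.019 ≈ 1.01472.
So π ≈ 1.4720%.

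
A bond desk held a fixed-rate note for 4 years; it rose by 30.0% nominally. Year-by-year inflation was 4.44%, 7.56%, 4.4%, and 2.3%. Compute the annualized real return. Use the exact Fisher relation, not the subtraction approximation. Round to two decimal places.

2.03%

Cumulative inflation factor: 1.0444 × 1.0756 × 1.044 × 1.023 ≈ 1.19976.
Nominal growth factor: 1.30000. Real growth factor = 1.30000 / 1.19976 ≈ 1.08355.
Annualized: 1.08355^(1/4) − 1 ≈ 0.02026.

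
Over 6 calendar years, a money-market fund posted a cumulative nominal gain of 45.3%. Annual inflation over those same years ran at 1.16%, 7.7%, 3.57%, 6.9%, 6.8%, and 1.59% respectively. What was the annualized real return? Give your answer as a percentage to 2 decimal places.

Cumulative inflation factor: 1.0116 × 1.077 × 1.0357 × 1.069 × 1.068 × 1.0159 ≈ 1.30876.
Nominal growth factor: 1.45300. Real growth factor = 1.45300 / 1.30876 ≈ 1.11022.
Annualized: 1.11022^(1/6) − 1 ≈ 0.01758.

1.76%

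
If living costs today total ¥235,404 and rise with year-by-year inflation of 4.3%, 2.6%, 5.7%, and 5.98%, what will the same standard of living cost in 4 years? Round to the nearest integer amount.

Cumulative price-level factor: 1.043 × 1.026 × 1.057 × 1.0598 ≈ 1.1987553866.
The nominal amount required is ¥235,404 scaled up by that factor.

¥282,192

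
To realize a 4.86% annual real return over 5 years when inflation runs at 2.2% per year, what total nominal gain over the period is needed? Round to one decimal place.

41.4%

Required annual nominal rate: (1+4.86%)(1+2.2%) − 1 = 7.16692%.
Cumulative over 5 years: (1 + 0.0716692)^5 − 1 ≈ 0.41353.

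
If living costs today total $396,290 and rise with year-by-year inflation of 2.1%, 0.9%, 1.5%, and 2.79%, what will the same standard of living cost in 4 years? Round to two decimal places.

Cumulative price-level factor: 1.021 × 1.009 × 1.015 × 1.0279 ≈ 1.0748152422.
Multiplying $396,290 by the price-level factor gives the future nominal sum.

$425,938.53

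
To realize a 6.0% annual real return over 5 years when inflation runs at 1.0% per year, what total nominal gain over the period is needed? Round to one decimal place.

40.6%

Required annual nominal rate: (1+6.0%)(1+1.0%) − 1 = 7.06%.
Cumulative over 5 years: (1 + 0.0706)^5 − 1 ≈ 0.40649.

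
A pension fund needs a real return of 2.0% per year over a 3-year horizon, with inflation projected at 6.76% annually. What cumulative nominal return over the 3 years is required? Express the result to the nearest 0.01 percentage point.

29.13%

Required annual nominal rate: (1+2.0%)(1+6.76%) − 1 = 8.8952%.
Cumulative over 3 years: (1 + 0.088952)^3 − 1 ≈ 0.29130.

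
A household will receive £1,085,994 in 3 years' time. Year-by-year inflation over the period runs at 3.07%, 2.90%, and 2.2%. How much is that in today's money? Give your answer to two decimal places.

£1,001,910.39

Price-level factor over 3 years: 1.0307 × 1.0290 × 1.022 = 1.0839232866.
Purchasing power today: £1,085,994 divided by that factor.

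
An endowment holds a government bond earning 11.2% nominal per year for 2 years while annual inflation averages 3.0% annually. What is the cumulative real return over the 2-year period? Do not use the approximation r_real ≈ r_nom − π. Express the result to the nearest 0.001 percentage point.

16.556%

The annual real rate is (1+11.2%)/(1+3.0%) − 1 = 7.9612%.
Compounded over 2 years: (1 + 0.079612)^2 − 1 ≈ 0.16556.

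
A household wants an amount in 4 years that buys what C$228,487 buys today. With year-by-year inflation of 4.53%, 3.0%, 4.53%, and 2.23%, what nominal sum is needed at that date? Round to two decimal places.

Cumulative price-level factor: 1.0453 × 1.030 × 1.0453 × 1.0223 ≈ 1.1505287786.
The nominal amount required is C$228,487 scaled up by that factor.

C$262,880.87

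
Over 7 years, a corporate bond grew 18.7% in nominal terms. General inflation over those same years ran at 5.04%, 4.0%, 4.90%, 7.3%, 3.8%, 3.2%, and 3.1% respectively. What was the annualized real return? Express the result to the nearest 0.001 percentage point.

Cumulative inflation factor: 1.0504 × 1.040 × 1.0490 × 1.073 × 1.038 × 1.032 × 1.031 ≈ 1.35800.
Nominal growth factor: 1.18700. Real growth factor = 1.18700 / 1.35800 ≈ 0.87408.
Annualized: 0.87408^(1/7) − 1 ≈ -0.01904.

-1.904%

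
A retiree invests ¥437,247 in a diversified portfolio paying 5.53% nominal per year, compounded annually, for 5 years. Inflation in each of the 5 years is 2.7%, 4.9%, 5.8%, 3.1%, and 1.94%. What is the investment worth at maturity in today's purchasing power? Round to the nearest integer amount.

Nominal value at maturity: ¥437,247 × (1 + 5.53%)^5 ≈ ¥572,277.
Price-level factor over 5 years: 1.027 × 1.049 × 1.058 × 1.031 × 1.0194 ≈ 1.1979395242.
The maturity value deflated by that factor is the answer in today's purchasing power.

¥477,718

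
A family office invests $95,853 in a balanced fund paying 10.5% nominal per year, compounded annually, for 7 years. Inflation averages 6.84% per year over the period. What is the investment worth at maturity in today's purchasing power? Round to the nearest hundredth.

Nominal value at maturity: $95,853 × (1 + 10.5%)^7 ≈ $192,815.37.
Price-level factor over 7 years: (1 + 6.84%)^7 ≈ 1.5890485101.
Dividing the nominal maturity value by the price-level factor gives the value in today's money.

$121,340.14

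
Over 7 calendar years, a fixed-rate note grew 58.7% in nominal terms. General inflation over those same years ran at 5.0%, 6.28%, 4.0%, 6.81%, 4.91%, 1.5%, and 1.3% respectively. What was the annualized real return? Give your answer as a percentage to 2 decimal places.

2.48%

Cumulative inflation factor: 1.050 × 1.0628 × 1.040 × 1.0681 × 1.0491 × 1.015 × 1.013 ≈ 1.33714.
Nominal growth factor: 1.58700. Real growth factor = 1.58700 / 1.33714 ≈ 1.18686.
Annualized: 1.18686^(1/7) − 1 ≈ 0.02477.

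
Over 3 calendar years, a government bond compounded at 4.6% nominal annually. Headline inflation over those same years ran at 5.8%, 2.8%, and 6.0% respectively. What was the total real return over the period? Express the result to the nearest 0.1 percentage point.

-0.7%

Cumulative inflation factor: 1.058 × 1.028 × 1.060 ≈ 1.15288.
Nominal growth factor: 1.14445. Real growth factor = 1.14445 / 1.15288 ≈ 0.99268.
Total real return ≈ -0.7317%.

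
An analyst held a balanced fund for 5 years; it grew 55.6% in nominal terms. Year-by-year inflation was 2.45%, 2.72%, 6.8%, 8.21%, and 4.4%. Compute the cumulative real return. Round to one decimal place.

Cumulative inflation factor: 1.0245 × 1.0272 × 1.068 × 1.0821 × 1.044 ≈ 1.26971.
Nominal growth factor: 1.55600. Real growth factor = 1.55600 / 1.26971 ≈ 1.22547.
Total real return ≈ 22.5472%.

22.5%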